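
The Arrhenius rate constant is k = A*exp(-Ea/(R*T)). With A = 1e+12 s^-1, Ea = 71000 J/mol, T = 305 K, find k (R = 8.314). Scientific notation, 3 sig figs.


k = A * exp(-Ea/(R*T))
k = 1e+12 * exp(-71000 / (8.314 * 305))
k = 1e+12 * exp(-27.999385)
k = 6.92e-01


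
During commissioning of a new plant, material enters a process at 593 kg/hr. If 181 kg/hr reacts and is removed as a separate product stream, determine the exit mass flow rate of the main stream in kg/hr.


Steady-state mass balance on the main outlet: F_out = F_in - F_removed
F_out = 593 - 181
F_out = 412 kg/hr


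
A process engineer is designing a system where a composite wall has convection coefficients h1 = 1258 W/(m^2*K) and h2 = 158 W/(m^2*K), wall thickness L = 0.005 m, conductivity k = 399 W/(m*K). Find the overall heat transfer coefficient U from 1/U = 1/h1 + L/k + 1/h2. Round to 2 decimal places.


1/U = 1/h1 + L/k + 1/h2
1/U = 1/1258 + 0.005/399 + 1/158
1/U = 0.0007949126 + 1.25313e-05 + 0.0063291139
1/U = 0.0071365578
U = 140.12 W/(m^2*K)


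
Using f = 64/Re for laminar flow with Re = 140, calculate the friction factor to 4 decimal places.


f = 64 / Re
f = 64 / 140
f = 0.4571


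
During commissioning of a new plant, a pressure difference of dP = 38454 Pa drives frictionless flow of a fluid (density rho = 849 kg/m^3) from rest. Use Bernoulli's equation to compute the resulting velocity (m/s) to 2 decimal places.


v = sqrt(2*dP/rho)
v = sqrt(2*38454/849)
v = sqrt(90.586572)
v = 9.52 m/s


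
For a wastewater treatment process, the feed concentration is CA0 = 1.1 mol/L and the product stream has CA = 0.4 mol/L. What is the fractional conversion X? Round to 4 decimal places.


X = (CA0 - CA) / CA0
X = (1.1 - 0.4) / 1.1
X = 0.7 / 1.1
X = 0.6364


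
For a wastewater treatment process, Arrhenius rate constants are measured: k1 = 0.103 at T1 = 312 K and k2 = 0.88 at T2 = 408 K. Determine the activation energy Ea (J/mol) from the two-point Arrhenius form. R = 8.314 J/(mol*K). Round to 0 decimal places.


Ea = R * ln(k2/k1) / (1/T1 - 1/T2)
ln(k2/k1) = ln(0.88/0.103) = 2.1451929
1/T1 - 1/T2 = 1/312 - 1/408 = 0.000754147813
Ea = 8.314 * 2.1451929 / 0.000754147813
Ea = 23649 J/mol


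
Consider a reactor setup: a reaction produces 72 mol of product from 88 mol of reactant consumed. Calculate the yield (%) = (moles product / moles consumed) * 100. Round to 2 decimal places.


Yield = (moles product / moles consumed) * 100%
Yield = (72 / 88) * 100
Yield = 0.8182 * 100
Yield = 81.82%


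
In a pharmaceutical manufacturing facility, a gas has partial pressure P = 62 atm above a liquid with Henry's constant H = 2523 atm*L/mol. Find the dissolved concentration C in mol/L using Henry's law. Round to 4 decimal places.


C = P / H
C = 62 / 2523
C = 0.0246 mol/L


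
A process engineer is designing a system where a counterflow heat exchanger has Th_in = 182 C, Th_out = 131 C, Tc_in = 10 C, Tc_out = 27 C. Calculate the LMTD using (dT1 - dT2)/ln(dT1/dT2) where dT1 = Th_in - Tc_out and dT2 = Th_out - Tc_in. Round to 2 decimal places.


dT1 = Th_in - Tc_out = 182 - 27 = 155
dT2 = Th_out - Tc_in = 131 - 10 = 121
LMTD = (dT1 - dT2) / ln(dT1/dT2)
LMTD = (155 - 121) / ln(155/121)
LMTD = 137.30 K


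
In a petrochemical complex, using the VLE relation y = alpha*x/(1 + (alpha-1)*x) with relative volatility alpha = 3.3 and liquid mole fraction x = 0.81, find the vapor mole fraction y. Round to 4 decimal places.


y = alpha*x / (1 + (alpha-1)*x)
y = 3.3*0.81 / (1 + (3.3-1)*0.81)
y = 2.673 / (1 + 1.863)
y = 2.673 / 2.863
y = 0.9336


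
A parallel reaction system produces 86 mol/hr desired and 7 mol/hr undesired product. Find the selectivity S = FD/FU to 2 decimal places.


S = desired product rate / undesired product rate
S = 86 / 7
S = 12.29


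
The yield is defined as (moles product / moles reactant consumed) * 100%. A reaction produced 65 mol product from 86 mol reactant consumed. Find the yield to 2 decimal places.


Yield = (moles product / moles consumed) * 100%
Yield = (65 / 86) * 100
Yield = 0.7558 * 100
Yield = 75.58%


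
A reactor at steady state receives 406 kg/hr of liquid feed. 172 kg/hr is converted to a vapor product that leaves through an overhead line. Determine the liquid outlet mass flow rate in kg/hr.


Steady-state mass balance on the main outlet: F_out = F_in - F_removed
F_out = 406 - 172
F_out = 234 kg/hr


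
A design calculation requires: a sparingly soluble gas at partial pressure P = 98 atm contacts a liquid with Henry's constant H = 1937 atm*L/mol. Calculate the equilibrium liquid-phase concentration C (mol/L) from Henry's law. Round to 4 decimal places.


C = P / H
C = 98 / 1937
C = 0.0506 mol/L


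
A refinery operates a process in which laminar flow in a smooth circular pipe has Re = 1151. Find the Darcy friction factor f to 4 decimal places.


f = 64 / Re
f = 64 / 1151
f = 0.0556


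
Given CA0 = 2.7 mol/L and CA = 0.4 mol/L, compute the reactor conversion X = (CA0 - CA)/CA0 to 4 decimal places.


X = (CA0 - CA) / CA0
X = (2.7 - 0.4) / 2.7
X = 2.3 / 2.7
X = 0.8519


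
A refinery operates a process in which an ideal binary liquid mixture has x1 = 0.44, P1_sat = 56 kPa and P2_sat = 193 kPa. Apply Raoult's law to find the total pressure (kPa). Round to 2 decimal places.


P = x1*P1_sat + x2*P2_sat
x2 = 1 - x1 = 1 - 0.44 = 0.56
P = 0.44*56 + 0.56*193
P = 24.64 + 108.08
P = 132.72 kPa


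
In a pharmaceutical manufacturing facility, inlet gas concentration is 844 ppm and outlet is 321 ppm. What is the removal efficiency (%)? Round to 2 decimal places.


Efficiency = (G_in - G_out) / G_in * 100%
Efficiency = (844 - 321) / 844 * 100
Efficiency = 523 / 844 * 100
Efficiency = 61.97%


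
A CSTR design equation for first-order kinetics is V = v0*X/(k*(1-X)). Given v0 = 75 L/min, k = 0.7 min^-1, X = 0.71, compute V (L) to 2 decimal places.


V = v0 * X / (k * (1 - X))
V = 75 * 0.71 / (0.7 * (1 - 0.71))
V = 53.25 / (0.7 * 0.29)
V = 53.25 / 0.203
V = 262.32 L


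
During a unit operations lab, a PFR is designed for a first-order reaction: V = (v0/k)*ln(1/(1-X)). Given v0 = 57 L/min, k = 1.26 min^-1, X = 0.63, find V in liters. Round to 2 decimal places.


V = (v0/k) * ln(1/(1-X))
V = (57/1.26) * ln(1/(1-0.63))
V = 45.238095 * ln(2.702703)
V = 45.238095 * 0.994252
V = 44.98 L


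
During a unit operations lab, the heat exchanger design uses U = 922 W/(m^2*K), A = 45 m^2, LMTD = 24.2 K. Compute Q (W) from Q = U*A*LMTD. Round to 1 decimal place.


Q = U * A * LMTD
Q = 922 * 45 * 24.2
Q = 1004058.0 W


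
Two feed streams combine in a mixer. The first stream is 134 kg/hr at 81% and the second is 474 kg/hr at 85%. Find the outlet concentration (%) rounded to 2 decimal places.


Mass balance on solute: F1*x1 + F2*x2 = F3*x3
F3 = F1 + F2 = 134 + 474 = 608 kg/hr
x3 = (F1*x1 + F2*x2)/F3
x3 = (134*0.81 + 474*0.85) / 608
x3 = 84.12%


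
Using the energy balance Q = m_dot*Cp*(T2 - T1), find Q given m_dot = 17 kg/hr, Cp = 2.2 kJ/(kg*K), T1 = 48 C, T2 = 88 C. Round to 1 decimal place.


Q = m_dot * Cp * (T2 - T1)
Q = 17 * 2.2 * (88 - 48)
Q = 17 * 2.2 * 40
Q = 1496.0 kJ/hr


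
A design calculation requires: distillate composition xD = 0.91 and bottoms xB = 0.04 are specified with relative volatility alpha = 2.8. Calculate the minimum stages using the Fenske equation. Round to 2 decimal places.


N_min = ln((xD*(1-xB))/(xB*(1-xD))) / ln(alpha)
Numerator inside ln: 0.8736 / 0.0036 = 242.666667
ln(242.666667) = 5.491689
ln(alpha) = ln(2.8) = 1.029619
N_min = 5.491689 / 1.029619 = 5.33


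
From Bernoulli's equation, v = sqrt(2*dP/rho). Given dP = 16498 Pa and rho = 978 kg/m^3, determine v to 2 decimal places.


v = sqrt(2*dP/rho)
v = sqrt(2*16498/978)
v = sqrt(33.738241)
v = 5.81 m/s


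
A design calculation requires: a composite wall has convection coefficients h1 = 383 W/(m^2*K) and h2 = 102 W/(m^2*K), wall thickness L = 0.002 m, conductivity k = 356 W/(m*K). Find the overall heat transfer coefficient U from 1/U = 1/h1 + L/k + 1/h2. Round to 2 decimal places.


1/U = 1/h1 + L/k + 1/h2
1/U = 1/383 + 0.002/356 + 1/102
1/U = 0.0026109661 + 5.618e-06 + 0.0098039216
1/U = 0.0124205057
U = 80.51 W/(m^2*K)


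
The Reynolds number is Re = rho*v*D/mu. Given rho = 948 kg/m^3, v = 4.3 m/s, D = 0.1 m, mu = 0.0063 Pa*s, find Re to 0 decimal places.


Re = rho * v * D / mu
Re = 948 * 4.3 * 0.1 / 0.0063
Re = 407.64 / 0.0063
Re = 64705


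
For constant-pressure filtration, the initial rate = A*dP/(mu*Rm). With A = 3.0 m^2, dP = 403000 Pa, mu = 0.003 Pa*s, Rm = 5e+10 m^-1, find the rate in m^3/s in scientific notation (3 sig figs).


rate = A * dP / (mu * Rm)
rate = 3.0 * 403000 / (0.003 * 5e+10)
rate = 1209000.0 / 1.500e+08
rate = 8.06e-03 m^3/s


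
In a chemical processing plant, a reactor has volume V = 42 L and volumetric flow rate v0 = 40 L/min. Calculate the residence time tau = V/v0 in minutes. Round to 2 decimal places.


tau = V / v0
tau = 42 / 40
tau = 1.05 min


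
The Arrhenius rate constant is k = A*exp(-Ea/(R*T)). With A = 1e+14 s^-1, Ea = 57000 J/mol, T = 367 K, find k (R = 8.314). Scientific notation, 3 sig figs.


k = A * exp(-Ea/(R*T))
k = 1e+14 * exp(-57000 / (8.314 * 367))
k = 1e+14 * exp(-18.680942)
k = 7.71e+05


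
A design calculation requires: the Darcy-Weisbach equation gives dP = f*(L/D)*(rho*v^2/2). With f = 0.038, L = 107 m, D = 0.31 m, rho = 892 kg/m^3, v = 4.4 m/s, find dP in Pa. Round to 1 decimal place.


dP = f * (L/D) * (rho*v^2/2)
dP = 0.038 * (107/0.31) * (892*4.4^2/2)
L/D = 345.16129032
rho*v^2/2 = 892*19.36/2 = 8634.56
dP = 0.038 * 345.16129032 * 8634.56
dP = 113252.0 Pa


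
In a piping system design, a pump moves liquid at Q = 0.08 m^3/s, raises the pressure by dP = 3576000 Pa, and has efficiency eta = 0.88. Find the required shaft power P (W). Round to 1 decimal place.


P = Q * dP / eta
P = 0.08 * 3576000 / 0.88
P = 286080.0 / 0.88
P = 325090.9 W


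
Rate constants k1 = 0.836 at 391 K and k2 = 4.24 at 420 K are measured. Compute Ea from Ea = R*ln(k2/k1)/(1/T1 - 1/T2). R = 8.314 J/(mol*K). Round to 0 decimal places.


Ea = R * ln(k2/k1) / (1/T1 - 1/T2)
ln(k2/k1) = ln(4.24/0.836) = 1.6236899
1/T1 - 1/T2 = 1/391 - 1/420 = 0.000176592376
Ea = 8.314 * 1.6236899 / 0.000176592376
Ea = 76444 J/mol


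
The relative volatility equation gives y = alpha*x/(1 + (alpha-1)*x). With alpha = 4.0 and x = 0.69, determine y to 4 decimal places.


y = alpha*x / (1 + (alpha-1)*x)
y = 4.0*0.69 / (1 + (4.0-1)*0.69)
y = 2.76 / (1 + 2.07)
y = 2.76 / 3.07
y = 0.8990


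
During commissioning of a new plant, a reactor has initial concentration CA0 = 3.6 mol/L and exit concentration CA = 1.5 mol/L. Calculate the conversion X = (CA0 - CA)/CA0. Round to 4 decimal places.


X = (CA0 - CA) / CA0
X = (3.6 - 1.5) / 3.6
X = 2.1 / 3.6
X = 0.5833


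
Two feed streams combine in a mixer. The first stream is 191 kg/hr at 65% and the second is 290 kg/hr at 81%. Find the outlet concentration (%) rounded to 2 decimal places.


Mass balance on solute: F1*x1 + F2*x2 = F3*x3
F3 = F1 + F2 = 191 + 290 = 481 kg/hr
x3 = (F1*x1 + F2*x2)/F3
x3 = (191*0.65 + 290*0.81) / 481
x3 = 74.65%


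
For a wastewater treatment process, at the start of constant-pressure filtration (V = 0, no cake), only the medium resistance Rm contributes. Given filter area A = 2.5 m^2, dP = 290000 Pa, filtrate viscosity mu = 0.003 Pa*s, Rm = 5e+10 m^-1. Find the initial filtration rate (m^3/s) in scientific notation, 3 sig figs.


rate = A * dP / (mu * Rm)
rate = 2.5 * 290000 / (0.003 * 5e+10)
rate = 725000.0 / 1.500e+08
rate = 4.83e-03 m^3/s


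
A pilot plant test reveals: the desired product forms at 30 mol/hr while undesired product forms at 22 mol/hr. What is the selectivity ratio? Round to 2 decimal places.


S = desired product rate / undesired product rate
S = 30 / 22
S = 1.36


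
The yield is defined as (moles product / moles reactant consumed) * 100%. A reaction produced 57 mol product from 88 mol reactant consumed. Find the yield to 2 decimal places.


Yield = (moles product / moles consumed) * 100%
Yield = (57 / 88) * 100
Yield = 0.6477 * 100
Yield = 64.77%


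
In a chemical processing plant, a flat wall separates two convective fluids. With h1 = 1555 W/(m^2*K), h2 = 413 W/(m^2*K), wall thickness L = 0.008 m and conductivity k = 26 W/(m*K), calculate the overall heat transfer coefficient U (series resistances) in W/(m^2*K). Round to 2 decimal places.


1/U = 1/h1 + L/k + 1/h2
1/U = 1/1555 + 0.008/26 + 1/413
1/U = 0.0006430868 + 0.0003076923 + 0.0024213075
1/U = 0.0033720866
U = 296.55 W/(m^2*K)


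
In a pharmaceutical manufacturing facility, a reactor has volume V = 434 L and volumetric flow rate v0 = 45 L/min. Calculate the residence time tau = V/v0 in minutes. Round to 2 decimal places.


tau = V / v0
tau = 434 / 45
tau = 9.64 min


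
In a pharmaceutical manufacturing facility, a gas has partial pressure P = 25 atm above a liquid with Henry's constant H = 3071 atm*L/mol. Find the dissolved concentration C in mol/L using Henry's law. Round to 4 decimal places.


C = P / H
C = 25 / 3071
C = 0.0081 mol/L


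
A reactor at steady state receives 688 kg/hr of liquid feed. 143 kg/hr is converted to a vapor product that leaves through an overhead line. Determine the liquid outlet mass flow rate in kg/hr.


Steady-state mass balance on the main outlet: F_out = F_in - F_removed
F_out = 688 - 143
F_out = 545 kg/hr


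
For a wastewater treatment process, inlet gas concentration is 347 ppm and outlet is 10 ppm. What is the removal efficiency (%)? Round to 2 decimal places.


Efficiency = (G_in - G_out) / G_in * 100%
Efficiency = (347 - 10) / 347 * 100
Efficiency = 337 / 347 * 100
Efficiency = 97.12%


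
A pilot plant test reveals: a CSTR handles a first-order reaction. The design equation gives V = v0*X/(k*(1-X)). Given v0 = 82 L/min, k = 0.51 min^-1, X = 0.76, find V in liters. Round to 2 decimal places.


V = v0 * X / (k * (1 - X))
V = 82 * 0.76 / (0.51 * (1 - 0.76))
V = 62.32 / (0.51 * 0.24)
V = 62.32 / 0.1224
V = 509.15 L


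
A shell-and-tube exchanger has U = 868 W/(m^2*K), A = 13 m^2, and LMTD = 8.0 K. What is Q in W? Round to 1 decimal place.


Q = U * A * LMTD
Q = 868 * 13 * 8.0
Q = 90272.0 W


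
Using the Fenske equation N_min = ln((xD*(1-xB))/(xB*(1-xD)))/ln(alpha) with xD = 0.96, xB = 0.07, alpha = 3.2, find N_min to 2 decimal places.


N_min = ln((xD*(1-xB))/(xB*(1-xD))) / ln(alpha)
Numerator inside ln: 0.8928 / 0.0028 = 318.857143
ln(318.857143) = 5.764743
ln(alpha) = ln(3.2) = 1.163151
N_min = 5.764743 / 1.163151 = 4.96


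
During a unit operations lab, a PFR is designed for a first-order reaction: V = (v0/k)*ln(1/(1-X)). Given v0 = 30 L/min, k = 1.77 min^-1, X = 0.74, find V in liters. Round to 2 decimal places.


V = (v0/k) * ln(1/(1-X))
V = (30/1.77) * ln(1/(1-0.74))
V = 16.949153 * ln(3.846154)
V = 16.949153 * 1.347074
V = 22.83 L


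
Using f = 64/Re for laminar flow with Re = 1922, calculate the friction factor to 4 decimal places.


f = 64 / Re
f = 64 / 1922
f = 0.0333


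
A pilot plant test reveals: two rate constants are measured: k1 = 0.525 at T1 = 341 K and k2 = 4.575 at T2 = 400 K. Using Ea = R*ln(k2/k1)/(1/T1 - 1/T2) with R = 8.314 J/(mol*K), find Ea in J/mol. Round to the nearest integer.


Ea = R * ln(k2/k1) / (1/T1 - 1/T2)
ln(k2/k1) = ln(4.575/0.525) = 2.1649637
1/T1 - 1/T2 = 1/341 - 1/400 = 0.00043255132
Ea = 8.314 * 2.1649637 / 0.00043255132
Ea = 41612 J/mol


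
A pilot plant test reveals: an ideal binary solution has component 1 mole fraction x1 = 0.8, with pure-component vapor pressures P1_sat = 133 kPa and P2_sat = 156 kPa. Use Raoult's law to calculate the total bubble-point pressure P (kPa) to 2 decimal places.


P = x1*P1_sat + x2*P2_sat
x2 = 1 - x1 = 1 - 0.8 = 0.2
P = 0.8*133 + 0.2*156
P = 106.4 + 31.2
P = 137.60 kPa


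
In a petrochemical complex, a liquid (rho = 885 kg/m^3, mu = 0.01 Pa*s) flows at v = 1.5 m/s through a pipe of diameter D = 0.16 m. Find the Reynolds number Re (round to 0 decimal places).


Re = rho * v * D / mu
Re = 885 * 1.5 * 0.16 / 0.01
Re = 212.4 / 0.01
Re = 21240


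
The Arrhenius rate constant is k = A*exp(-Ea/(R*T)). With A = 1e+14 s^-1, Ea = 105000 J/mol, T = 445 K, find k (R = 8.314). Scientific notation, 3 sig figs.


k = A * exp(-Ea/(R*T))
k = 1e+14 * exp(-105000 / (8.314 * 445))
k = 1e+14 * exp(-28.380449)
k = 4.73e+01


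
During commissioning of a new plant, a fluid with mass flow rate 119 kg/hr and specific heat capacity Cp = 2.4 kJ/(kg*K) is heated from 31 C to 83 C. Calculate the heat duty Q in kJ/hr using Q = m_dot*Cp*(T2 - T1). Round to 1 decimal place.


Q = m_dot * Cp * (T2 - T1)
Q = 119 * 2.4 * (83 - 31)
Q = 119 * 2.4 * 52
Q = 14851.2 kJ/hr


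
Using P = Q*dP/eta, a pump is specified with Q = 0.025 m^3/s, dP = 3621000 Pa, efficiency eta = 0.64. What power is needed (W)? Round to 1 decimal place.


P = Q * dP / eta
P = 0.025 * 3621000 / 0.64
P = 90525.0 / 0.64
P = 141445.3 W


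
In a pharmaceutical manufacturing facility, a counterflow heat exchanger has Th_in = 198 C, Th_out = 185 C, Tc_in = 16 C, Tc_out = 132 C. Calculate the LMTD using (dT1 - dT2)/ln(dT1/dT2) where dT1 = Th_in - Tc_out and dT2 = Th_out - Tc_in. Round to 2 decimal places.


dT1 = Th_in - Tc_out = 198 - 132 = 66
dT2 = Th_out - Tc_in = 185 - 16 = 169
LMTD = (dT1 - dT2) / ln(dT1/dT2)
LMTD = (66 - 169) / ln(66/169)
LMTD = 109.55 K


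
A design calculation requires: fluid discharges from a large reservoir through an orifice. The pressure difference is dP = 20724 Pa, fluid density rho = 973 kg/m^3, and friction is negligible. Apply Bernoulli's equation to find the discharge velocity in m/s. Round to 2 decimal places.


v = sqrt(2*dP/rho)
v = sqrt(2*20724/973)
v = sqrt(42.59815)
v = 6.53 m/s


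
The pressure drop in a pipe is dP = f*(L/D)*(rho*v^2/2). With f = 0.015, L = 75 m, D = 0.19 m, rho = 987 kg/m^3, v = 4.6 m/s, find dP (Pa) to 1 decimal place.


dP = f * (L/D) * (rho*v^2/2)
dP = 0.015 * (75/0.19) * (987*4.6^2/2)
L/D = 394.73684211
rho*v^2/2 = 987*21.16/2 = 10442.46
dP = 0.015 * 394.73684211 * 10442.46
dP = 61830.4 Pa


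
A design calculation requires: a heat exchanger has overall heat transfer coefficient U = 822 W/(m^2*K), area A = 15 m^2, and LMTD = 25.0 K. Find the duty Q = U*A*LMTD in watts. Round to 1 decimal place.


Q = U * A * LMTD
Q = 822 * 15 * 25.0
Q = 308250.0 W


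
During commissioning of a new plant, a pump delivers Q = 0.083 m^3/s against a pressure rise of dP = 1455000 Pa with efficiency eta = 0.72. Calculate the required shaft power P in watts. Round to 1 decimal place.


P = Q * dP / eta
P = 0.083 * 1455000 / 0.72
P = 120765.0 / 0.72
P = 167729.2 W


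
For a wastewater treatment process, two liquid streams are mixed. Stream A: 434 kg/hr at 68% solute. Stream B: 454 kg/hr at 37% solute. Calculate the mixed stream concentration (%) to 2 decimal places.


Mass balance on solute: F1*x1 + F2*x2 = F3*x3
F3 = F1 + F2 = 434 + 454 = 888 kg/hr
x3 = (F1*x1 + F2*x2)/F3
x3 = (434*0.68 + 454*0.37) / 888
x3 = 52.15%


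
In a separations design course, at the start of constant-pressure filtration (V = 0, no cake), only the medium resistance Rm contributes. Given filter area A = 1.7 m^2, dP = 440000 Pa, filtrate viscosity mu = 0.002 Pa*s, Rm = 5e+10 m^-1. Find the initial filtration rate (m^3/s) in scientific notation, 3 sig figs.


rate = A * dP / (mu * Rm)
rate = 1.7 * 440000 / (0.002 * 5e+10)
rate = 748000.0 / 1.000e+08
rate = 7.48e-03 m^3/s


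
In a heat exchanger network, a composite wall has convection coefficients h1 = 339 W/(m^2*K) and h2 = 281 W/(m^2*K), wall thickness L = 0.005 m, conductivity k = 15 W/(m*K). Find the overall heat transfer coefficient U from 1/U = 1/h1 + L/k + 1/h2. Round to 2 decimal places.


1/U = 1/h1 + L/k + 1/h2
1/U = 1/339 + 0.005/15 + 1/281
1/U = 0.0029498525 + 0.0003333333 + 0.0035587189
1/U = 0.0068419047
U = 146.16 W/(m^2*K)


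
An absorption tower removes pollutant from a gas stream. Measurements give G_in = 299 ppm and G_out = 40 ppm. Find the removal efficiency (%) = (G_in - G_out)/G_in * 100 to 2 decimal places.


Efficiency = (G_in - G_out) / G_in * 100%
Efficiency = (299 - 40) / 299 * 100
Efficiency = 259 / 299 * 100
Efficiency = 86.62%


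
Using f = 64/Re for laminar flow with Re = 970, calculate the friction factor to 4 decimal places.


f = 64 / Re
f = 64 / 970
f = 0.0660


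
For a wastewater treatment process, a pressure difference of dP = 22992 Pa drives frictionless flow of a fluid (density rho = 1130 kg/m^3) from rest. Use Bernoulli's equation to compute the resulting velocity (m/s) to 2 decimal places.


v = sqrt(2*dP/rho)
v = sqrt(2*22992/1130)
v = sqrt(40.693805)
v = 6.38 m/s


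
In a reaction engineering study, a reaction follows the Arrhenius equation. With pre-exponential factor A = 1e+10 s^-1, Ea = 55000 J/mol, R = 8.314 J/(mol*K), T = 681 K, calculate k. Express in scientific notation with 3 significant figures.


k = A * exp(-Ea/(R*T))
k = 1e+10 * exp(-55000 / (8.314 * 681))
k = 1e+10 * exp(-9.714167)
k = 6.04e+05


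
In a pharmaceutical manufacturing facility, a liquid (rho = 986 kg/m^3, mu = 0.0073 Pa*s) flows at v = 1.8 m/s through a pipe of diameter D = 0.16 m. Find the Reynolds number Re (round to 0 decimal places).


Re = rho * v * D / mu
Re = 986 * 1.8 * 0.16 / 0.0073
Re = 283.968 / 0.0073
Re = 38900


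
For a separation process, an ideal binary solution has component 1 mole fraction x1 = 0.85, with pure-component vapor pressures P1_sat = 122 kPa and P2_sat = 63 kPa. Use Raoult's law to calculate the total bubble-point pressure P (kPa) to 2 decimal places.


P = x1*P1_sat + x2*P2_sat
x2 = 1 - x1 = 1 - 0.85 = 0.15
P = 0.85*122 + 0.15*63
P = 103.7 + 9.45
P = 113.15 kPa


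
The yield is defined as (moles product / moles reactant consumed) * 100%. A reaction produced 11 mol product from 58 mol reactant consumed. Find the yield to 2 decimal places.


Yield = (moles product / moles consumed) * 100%
Yield = (11 / 58) * 100
Yield = 0.1897 * 100
Yield = 18.97%


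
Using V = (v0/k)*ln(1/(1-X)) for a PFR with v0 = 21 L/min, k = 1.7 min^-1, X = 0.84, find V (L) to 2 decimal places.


V = (v0/k) * ln(1/(1-X))
V = (21/1.7) * ln(1/(1-0.84))
V = 12.352941 * ln(6.25)
V = 12.352941 * 1.832581
V = 22.64 L


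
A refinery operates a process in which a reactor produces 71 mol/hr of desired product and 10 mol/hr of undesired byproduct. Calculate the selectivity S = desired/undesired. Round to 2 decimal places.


S = desired product rate / undesired product rate
S = 71 / 10
S = 7.10


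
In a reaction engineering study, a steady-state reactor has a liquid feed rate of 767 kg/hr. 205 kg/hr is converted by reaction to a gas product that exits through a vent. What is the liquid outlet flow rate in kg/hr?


Steady-state mass balance on the main outlet: F_out = F_in - F_removed
F_out = 767 - 205
F_out = 562 kg/hr


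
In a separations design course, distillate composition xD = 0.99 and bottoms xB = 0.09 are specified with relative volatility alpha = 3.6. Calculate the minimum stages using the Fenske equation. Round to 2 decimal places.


N_min = ln((xD*(1-xB))/(xB*(1-xD))) / ln(alpha)
Numerator inside ln: 0.9009 / 0.0009 = 1001.0
ln(1001.0) = 6.908755
ln(alpha) = ln(3.6) = 1.280934
N_min = 6.908755 / 1.280934 = 5.39


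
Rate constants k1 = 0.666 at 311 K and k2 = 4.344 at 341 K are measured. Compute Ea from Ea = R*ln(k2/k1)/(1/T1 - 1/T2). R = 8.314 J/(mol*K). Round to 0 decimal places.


Ea = R * ln(k2/k1) / (1/T1 - 1/T2)
ln(k2/k1) = ln(4.344/0.666) = 1.8752612
1/T1 - 1/T2 = 1/311 - 1/341 = 0.000282882764
Ea = 8.314 * 1.8752612 / 0.000282882764
Ea = 55114 J/mol


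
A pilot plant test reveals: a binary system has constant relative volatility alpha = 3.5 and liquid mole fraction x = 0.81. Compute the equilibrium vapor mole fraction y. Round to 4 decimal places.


y = alpha*x / (1 + (alpha-1)*x)
y = 3.5*0.81 / (1 + (3.5-1)*0.81)
y = 2.835 / (1 + 2.025)
y = 2.835 / 3.025
y = 0.9372


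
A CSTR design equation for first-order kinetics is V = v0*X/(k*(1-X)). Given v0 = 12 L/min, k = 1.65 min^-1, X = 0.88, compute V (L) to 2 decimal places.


V = v0 * X / (k * (1 - X))
V = 12 * 0.88 / (1.65 * (1 - 0.88))
V = 10.56 / (1.65 * 0.12)
V = 10.56 / 0.198
V = 53.33 L


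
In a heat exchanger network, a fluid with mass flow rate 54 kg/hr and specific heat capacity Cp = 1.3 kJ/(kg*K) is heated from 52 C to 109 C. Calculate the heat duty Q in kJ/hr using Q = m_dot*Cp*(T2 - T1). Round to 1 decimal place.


Q = m_dot * Cp * (T2 - T1)
Q = 54 * 1.3 * (109 - 52)
Q = 54 * 1.3 * 57
Q = 4001.4 kJ/hr


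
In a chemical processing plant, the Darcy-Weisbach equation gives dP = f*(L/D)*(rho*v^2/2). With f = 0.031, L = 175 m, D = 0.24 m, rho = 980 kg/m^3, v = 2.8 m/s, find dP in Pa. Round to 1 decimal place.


dP = f * (L/D) * (rho*v^2/2)
dP = 0.031 * (175/0.24) * (980*2.8^2/2)
L/D = 729.16666667
rho*v^2/2 = 980*7.84/2 = 3841.6
dP = 0.031 * 729.16666667 * 3841.6
dP = 86836.2 Pa


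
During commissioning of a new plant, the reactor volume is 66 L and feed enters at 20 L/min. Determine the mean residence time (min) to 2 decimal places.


tau = V / v0
tau = 66 / 20
tau = 3.30 min


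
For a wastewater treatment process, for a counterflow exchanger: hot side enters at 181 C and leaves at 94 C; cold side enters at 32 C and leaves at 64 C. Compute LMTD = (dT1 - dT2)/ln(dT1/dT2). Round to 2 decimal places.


dT1 = Th_in - Tc_out = 181 - 64 = 117
dT2 = Th_out - Tc_in = 94 - 32 = 62
LMTD = (dT1 - dT2) / ln(dT1/dT2)
LMTD = (117 - 62) / ln(117/62)
LMTD = 86.61 K


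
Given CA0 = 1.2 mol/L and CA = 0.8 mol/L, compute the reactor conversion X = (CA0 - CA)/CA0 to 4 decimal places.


X = (CA0 - CA) / CA0
X = (1.2 - 0.8) / 1.2
X = 0.4 / 1.2
X = 0.3333


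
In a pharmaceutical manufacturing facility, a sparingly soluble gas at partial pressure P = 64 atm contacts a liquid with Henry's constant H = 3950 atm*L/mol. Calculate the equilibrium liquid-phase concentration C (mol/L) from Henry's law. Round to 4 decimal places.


C = P / H
C = 64 / 3950
C = 0.0162 mol/L


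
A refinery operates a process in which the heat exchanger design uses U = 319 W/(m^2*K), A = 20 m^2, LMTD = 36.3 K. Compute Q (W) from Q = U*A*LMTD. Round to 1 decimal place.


Q = U * A * LMTD
Q = 319 * 20 * 36.3
Q = 231594.0 W


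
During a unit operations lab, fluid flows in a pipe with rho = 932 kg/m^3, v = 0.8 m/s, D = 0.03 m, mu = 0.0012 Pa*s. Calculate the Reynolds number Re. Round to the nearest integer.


Re = rho * v * D / mu
Re = 932 * 0.8 * 0.03 / 0.0012
Re = 22.368 / 0.0012
Re = 18640


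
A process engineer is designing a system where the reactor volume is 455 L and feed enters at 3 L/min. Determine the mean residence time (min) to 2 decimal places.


tau = V / v0
tau = 455 / 3
tau = 151.67 min


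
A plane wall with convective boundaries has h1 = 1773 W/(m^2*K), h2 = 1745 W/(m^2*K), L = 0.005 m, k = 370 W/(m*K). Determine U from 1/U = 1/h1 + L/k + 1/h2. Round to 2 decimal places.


1/U = 1/h1 + L/k + 1/h2
1/U = 1/1773 + 0.005/370 + 1/1745
1/U = 0.0005640158 + 1.35135e-05 + 0.0005730659
1/U = 0.0011505952
U = 869.12 W/(m^2*K)


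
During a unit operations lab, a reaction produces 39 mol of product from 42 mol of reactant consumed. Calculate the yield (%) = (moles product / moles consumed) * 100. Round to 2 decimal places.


Yield = (moles product / moles consumed) * 100%
Yield = (39 / 42) * 100
Yield = 0.9286 * 100
Yield = 92.86%


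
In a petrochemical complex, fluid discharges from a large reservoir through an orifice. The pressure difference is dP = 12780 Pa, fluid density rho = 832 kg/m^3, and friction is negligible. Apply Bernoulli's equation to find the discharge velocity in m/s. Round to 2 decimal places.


v = sqrt(2*dP/rho)
v = sqrt(2*12780/832)
v = sqrt(30.721154)
v = 5.54 m/s


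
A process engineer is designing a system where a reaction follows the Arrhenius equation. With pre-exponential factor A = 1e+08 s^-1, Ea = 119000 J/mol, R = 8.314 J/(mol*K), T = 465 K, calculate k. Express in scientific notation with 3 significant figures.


k = A * exp(-Ea/(R*T))
k = 1e+08 * exp(-119000 / (8.314 * 465))
k = 1e+08 * exp(-30.78109)
k = 4.28e-06


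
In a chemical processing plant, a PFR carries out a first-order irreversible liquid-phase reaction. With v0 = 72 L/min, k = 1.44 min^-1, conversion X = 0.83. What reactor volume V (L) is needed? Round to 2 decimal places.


V = (v0/k) * ln(1/(1-X))
V = (72/1.44) * ln(1/(1-0.83))
V = 50.0 * ln(5.882353)
V = 50.0 * 1.771957
V = 88.60 L


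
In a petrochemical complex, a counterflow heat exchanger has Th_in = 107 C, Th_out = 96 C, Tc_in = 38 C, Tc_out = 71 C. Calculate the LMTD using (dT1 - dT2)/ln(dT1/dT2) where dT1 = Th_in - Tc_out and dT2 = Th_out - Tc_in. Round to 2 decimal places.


dT1 = Th_in - Tc_out = 107 - 71 = 36
dT2 = Th_out - Tc_in = 96 - 38 = 58
LMTD = (dT1 - dT2) / ln(dT1/dT2)
LMTD = (36 - 58) / ln(36/58)
LMTD = 46.13 K


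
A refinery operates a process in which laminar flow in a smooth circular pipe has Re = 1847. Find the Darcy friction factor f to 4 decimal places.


f = 64 / Re
f = 64 / 1847
f = 0.0347


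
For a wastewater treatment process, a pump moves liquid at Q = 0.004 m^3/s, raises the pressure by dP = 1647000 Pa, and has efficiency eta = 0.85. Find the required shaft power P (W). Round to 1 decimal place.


P = Q * dP / eta
P = 0.004 * 1647000 / 0.85
P = 6588.0 / 0.85
P = 7750.6 W


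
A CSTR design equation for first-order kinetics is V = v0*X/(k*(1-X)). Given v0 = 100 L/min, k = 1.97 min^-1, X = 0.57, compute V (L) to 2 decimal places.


V = v0 * X / (k * (1 - X))
V = 100 * 0.57 / (1.97 * (1 - 0.57))
V = 57.0 / (1.97 * 0.43)
V = 57.0 / 0.8471
V = 67.29 L


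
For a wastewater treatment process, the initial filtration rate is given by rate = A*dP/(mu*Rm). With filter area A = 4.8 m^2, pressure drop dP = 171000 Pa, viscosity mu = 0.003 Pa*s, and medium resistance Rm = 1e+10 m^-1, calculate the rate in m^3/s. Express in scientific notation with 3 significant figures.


rate = A * dP / (mu * Rm)
rate = 4.8 * 171000 / (0.003 * 1e+10)
rate = 820800.0 / 3.000e+07
rate = 2.74e-02 m^3/s


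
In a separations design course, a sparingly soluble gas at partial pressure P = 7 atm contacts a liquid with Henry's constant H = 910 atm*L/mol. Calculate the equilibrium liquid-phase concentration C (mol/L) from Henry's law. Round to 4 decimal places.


C = P / H
C = 7 / 910
C = 0.0077 mol/L


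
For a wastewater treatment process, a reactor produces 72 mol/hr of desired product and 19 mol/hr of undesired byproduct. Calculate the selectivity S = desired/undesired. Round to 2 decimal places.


S = desired product rate / undesired product rate
S = 72 / 19
S = 3.79


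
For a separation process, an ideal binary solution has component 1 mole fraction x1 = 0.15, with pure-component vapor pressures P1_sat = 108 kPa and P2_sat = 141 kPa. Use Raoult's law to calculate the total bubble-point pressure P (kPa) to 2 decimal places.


P = x1*P1_sat + x2*P2_sat
x2 = 1 - x1 = 1 - 0.15 = 0.85
P = 0.15*108 + 0.85*141
P = 16.2 + 119.85
P = 136.05 kPa


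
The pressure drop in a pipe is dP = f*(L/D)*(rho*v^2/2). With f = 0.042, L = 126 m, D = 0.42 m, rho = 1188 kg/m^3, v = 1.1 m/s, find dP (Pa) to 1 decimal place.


dP = f * (L/D) * (rho*v^2/2)
dP = 0.042 * (126/0.42) * (1188*1.1^2/2)
L/D = 300.0
rho*v^2/2 = 1188*1.21/2 = 718.74
dP = 0.042 * 300.0 * 718.74
dP = 9056.1 Pa


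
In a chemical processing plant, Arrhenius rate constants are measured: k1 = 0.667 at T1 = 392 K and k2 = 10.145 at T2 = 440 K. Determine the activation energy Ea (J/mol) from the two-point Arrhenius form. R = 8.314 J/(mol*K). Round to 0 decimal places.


Ea = R * ln(k2/k1) / (1/T1 - 1/T2)
ln(k2/k1) = ln(10.145/0.667) = 2.7219462
1/T1 - 1/T2 = 1/392 - 1/440 = 0.000278293135
Ea = 8.314 * 2.7219462 / 0.000278293135
Ea = 81318 J/mol


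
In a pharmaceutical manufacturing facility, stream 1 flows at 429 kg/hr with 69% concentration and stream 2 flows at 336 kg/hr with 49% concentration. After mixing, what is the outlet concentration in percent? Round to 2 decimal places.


Mass balance on solute: F1*x1 + F2*x2 = F3*x3
F3 = F1 + F2 = 429 + 336 = 765 kg/hr
x3 = (F1*x1 + F2*x2)/F3
x3 = (429*0.69 + 336*0.49) / 765
x3 = 60.22%


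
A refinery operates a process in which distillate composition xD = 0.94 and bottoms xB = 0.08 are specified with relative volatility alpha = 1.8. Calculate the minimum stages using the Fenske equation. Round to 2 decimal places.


N_min = ln((xD*(1-xB))/(xB*(1-xD))) / ln(alpha)
Numerator inside ln: 0.8648 / 0.0048 = 180.166667
ln(180.166667) = 5.193882
ln(alpha) = ln(1.8) = 0.587787
N_min = 5.193882 / 0.587787 = 8.84


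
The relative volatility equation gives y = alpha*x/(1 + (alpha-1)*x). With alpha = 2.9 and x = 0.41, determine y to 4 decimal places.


y = alpha*x / (1 + (alpha-1)*x)
y = 2.9*0.41 / (1 + (2.9-1)*0.41)
y = 1.189 / (1 + 0.779)
y = 1.189 / 1.779
y = 0.6684


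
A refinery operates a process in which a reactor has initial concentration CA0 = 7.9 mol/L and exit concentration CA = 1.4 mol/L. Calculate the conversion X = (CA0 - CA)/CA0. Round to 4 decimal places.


X = (CA0 - CA) / CA0
X = (7.9 - 1.4) / 7.9
X = 6.5 / 7.9
X = 0.8228


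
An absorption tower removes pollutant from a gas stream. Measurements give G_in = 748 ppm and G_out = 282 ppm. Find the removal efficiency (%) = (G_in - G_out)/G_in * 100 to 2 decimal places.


Efficiency = (G_in - G_out) / G_in * 100%
Efficiency = (748 - 282) / 748 * 100
Efficiency = 466 / 748 * 100
Efficiency = 62.30%


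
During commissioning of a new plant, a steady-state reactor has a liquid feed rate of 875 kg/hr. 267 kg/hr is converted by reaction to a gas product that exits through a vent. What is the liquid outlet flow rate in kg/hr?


Steady-state mass balance on the main outlet: F_out = F_in - F_removed
F_out = 875 - 267
F_out = 608 kg/hr


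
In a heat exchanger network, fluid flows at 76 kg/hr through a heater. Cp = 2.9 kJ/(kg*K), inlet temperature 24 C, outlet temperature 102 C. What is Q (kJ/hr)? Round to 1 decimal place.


Q = m_dot * Cp * (T2 - T1)
Q = 76 * 2.9 * (102 - 24)
Q = 76 * 2.9 * 78
Q = 17191.2 kJ/hr


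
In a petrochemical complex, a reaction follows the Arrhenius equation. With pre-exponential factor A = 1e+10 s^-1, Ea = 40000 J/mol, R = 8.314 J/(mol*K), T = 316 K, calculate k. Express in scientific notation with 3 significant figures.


k = A * exp(-Ea/(R*T))
k = 1e+10 * exp(-40000 / (8.314 * 316))
k = 1e+10 * exp(-15.225196)
k = 2.44e+03


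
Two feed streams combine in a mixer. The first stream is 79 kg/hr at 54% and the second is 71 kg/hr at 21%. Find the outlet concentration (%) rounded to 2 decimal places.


Mass balance on solute: F1*x1 + F2*x2 = F3*x3
F3 = F1 + F2 = 79 + 71 = 150 kg/hr
x3 = (F1*x1 + F2*x2)/F3
x3 = (79*0.54 + 71*0.21) / 150
x3 = 38.38%


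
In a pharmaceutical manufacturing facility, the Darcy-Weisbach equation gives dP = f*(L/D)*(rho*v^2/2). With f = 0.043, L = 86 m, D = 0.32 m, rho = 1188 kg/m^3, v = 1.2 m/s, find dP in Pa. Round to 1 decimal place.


dP = f * (L/D) * (rho*v^2/2)
dP = 0.043 * (86/0.32) * (1188*1.2^2/2)
L/D = 268.75
rho*v^2/2 = 1188*1.44/2 = 855.36
dP = 0.043 * 268.75 * 855.36
dP = 9884.8 Pa


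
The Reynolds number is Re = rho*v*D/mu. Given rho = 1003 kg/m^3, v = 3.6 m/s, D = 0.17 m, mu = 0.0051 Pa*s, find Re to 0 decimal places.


Re = rho * v * D / mu
Re = 1003 * 3.6 * 0.17 / 0.0051
Re = 613.836 / 0.0051
Re = 120360


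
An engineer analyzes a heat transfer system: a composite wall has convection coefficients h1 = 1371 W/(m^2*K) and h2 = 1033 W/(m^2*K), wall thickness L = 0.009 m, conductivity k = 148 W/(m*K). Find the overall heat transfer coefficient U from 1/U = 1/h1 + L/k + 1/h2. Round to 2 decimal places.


1/U = 1/h1 + L/k + 1/h2
1/U = 1/1371 + 0.009/148 + 1/1033
1/U = 0.0007293946 + 6.08108e-05 + 0.0009680542
1/U = 0.0017582596
U = 568.74 W/(m^2*K)


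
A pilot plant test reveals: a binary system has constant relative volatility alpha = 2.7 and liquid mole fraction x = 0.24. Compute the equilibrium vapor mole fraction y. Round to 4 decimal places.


y = alpha*x / (1 + (alpha-1)*x)
y = 2.7*0.24 / (1 + (2.7-1)*0.24)
y = 0.648 / (1 + 0.408)
y = 0.648 / 1.408
y = 0.4602


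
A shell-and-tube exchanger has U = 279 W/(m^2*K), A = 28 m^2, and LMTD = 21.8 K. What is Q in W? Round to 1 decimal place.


Q = U * A * LMTD
Q = 279 * 28 * 21.8
Q = 170301.6 W


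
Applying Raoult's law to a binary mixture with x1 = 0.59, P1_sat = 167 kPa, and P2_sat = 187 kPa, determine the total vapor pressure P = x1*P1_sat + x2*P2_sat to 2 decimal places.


P = x1*P1_sat + x2*P2_sat
x2 = 1 - x1 = 1 - 0.59 = 0.41
P = 0.59*167 + 0.41*187
P = 98.53 + 76.67
P = 175.20 kPa


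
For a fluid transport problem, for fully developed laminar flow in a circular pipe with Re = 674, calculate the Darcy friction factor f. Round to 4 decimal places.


f = 64 / Re
f = 64 / 674
f = 0.0950


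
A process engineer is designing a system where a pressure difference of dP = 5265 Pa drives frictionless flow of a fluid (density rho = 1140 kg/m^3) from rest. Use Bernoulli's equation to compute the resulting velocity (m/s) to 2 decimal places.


v = sqrt(2*dP/rho)
v = sqrt(2*5265/1140)
v = sqrt(9.236842)
v = 3.04 m/s


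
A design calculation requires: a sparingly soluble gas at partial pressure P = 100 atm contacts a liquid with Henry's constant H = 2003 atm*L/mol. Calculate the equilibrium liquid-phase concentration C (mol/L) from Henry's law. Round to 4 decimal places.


C = P / H
C = 100 / 2003
C = 0.0499 mol/L


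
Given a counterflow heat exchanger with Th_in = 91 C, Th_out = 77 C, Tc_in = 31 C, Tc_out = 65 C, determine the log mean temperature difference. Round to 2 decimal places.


dT1 = Th_in - Tc_out = 91 - 65 = 26
dT2 = Th_out - Tc_in = 77 - 31 = 46
LMTD = (dT1 - dT2) / ln(dT1/dT2)
LMTD = (26 - 46) / ln(26/46)
LMTD = 35.05 K


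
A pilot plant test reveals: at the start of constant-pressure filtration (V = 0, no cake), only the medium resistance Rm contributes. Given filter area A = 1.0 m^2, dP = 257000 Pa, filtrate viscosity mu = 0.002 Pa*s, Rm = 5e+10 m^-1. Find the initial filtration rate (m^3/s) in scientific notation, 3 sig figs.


rate = A * dP / (mu * Rm)
rate = 1.0 * 257000 / (0.002 * 5e+10)
rate = 257000.0 / 1.000e+08
rate = 2.57e-03 m^3/s


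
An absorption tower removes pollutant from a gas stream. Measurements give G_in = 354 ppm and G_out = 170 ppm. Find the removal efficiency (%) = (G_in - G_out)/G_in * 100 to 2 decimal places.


Efficiency = (G_in - G_out) / G_in * 100%
Efficiency = (354 - 170) / 354 * 100
Efficiency = 184 / 354 * 100
Efficiency = 51.98%


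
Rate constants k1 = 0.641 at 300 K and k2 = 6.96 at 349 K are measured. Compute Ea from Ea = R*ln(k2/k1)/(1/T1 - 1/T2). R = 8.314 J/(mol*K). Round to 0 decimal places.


Ea = R * ln(k2/k1) / (1/T1 - 1/T2)
ln(k2/k1) = ln(6.96/0.641) = 2.3849053
1/T1 - 1/T2 = 1/300 - 1/349 = 0.00046800382
Ea = 8.314 * 2.3849053 / 0.00046800382
Ea = 42367 J/mol


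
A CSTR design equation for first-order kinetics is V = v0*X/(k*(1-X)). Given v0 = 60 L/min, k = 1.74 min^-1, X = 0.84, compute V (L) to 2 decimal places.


V = v0 * X / (k * (1 - X))
V = 60 * 0.84 / (1.74 * (1 - 0.84))
V = 50.4 / (1.74 * 0.16)
V = 50.4 / 0.2784
V = 181.03 L


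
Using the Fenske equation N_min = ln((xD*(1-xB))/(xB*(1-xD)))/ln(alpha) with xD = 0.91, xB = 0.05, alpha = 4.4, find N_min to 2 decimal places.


N_min = ln((xD*(1-xB))/(xB*(1-xD))) / ln(alpha)
Numerator inside ln: 0.8645 / 0.0045 = 192.111111
ln(192.111111) = 5.258074
ln(alpha) = ln(4.4) = 1.481605
N_min = 5.258074 / 1.481605 = 3.55
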